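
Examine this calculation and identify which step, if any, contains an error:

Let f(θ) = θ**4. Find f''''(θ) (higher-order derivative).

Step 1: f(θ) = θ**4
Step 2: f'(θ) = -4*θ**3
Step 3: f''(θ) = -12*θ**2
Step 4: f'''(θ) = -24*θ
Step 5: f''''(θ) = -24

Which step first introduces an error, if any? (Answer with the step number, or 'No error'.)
Step 2

Step 2 is incorrect due to a sign flip.
The step shows: -4*θ**3
The correct value should be: 4*θ**3

Explanation: The sign of the whole expression was flipped: the term 4*θ**3 was incorrectly written as -4*θ**3
The later steps are derived from this incorrect expression, so the error originates in Step 2.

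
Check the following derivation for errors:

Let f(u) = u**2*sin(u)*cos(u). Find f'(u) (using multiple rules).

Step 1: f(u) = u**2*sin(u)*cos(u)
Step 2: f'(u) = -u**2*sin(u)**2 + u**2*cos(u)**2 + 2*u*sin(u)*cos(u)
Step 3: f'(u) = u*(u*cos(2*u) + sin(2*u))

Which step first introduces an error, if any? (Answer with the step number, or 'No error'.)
No error

All steps in this derivation are correct.
The final answer f'(u) = u*(u*cos(2*u) + sin(2*u)) is valid.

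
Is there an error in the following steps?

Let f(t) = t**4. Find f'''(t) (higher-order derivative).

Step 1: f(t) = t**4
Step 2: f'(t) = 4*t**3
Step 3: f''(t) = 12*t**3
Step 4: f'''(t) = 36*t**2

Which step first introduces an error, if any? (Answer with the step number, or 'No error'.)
Step 3

Step 3 is incorrect due to a wrong exponent.
The step shows: 12*t**3
The correct value should be: 12*t**2

Explanation: The exponent 2 on t was incorrectly written as 3: the term 12*t**2 was incorrectly written as 12*t**3
The later steps are derived from this incorrect expression, so the error originates in Step 3.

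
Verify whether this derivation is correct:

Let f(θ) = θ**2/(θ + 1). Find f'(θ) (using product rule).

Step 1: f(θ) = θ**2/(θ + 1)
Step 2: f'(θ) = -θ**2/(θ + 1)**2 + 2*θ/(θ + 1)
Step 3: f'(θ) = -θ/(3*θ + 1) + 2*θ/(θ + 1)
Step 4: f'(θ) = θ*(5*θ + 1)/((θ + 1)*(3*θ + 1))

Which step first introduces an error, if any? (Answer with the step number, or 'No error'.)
Step 3

Step 3 is incorrect due to a wrong exponent.
The step shows: -θ/(3*θ + 1) + 2*θ/(θ + 1)
The correct value should be: -θ**2/(θ**2 + 2*θ + 1) + 2*θ/(θ + 1)

Explanation: The exponent 2 on θ was incorrectly written as 1: the term -θ**2/(θ**2 + 2*θ + 1) was incorrectly written as -θ/(3*θ + 1)
The later steps are derived from this incorrect expression, so the error originates in Step 3.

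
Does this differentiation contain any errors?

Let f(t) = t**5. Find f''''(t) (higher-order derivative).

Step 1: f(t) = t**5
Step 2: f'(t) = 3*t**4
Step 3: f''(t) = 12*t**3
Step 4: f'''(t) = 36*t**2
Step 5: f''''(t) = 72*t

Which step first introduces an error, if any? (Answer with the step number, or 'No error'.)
Step 2

Step 2 is incorrect due to a wrong coefficient.
The step shows: 3*t**4
The correct value should be: 5*t**4

Explanation: The coefficient 5 was incorrectly written as 3: the term 5*t**4 was incorrectly written as 3*t**4
The later steps are derived from this incorrect expression, so the error originates in Step 2.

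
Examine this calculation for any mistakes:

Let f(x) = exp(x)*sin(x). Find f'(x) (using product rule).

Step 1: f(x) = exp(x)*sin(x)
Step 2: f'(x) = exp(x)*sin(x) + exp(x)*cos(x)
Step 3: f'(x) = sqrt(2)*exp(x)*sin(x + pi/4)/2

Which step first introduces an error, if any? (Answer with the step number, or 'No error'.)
Step 3

Step 3 is incorrect due to a wrong exponent.
The step shows: sqrt(2)*exp(x)*sin(x + pi/4)/2
The correct value should be: sqrt(2)*exp(x)*sin(x + pi/4)

Explanation: The exponent 1/2 on 2 was incorrectly written as -1/2: the term sqrt(2)*exp(x)*sin(x + pi/4) was incorrectly written as sqrt(2)*exp(x)*sin(x + pi/4)/2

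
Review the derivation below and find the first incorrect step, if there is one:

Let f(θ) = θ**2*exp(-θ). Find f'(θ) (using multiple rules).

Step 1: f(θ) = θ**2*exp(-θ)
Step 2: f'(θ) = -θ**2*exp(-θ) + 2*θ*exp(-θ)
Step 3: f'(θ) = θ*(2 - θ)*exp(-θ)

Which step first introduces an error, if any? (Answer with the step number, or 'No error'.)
No error

All steps in this derivation are correct.
The final answer f'(θ) = θ*(2 - θ)*exp(-θ) is valid.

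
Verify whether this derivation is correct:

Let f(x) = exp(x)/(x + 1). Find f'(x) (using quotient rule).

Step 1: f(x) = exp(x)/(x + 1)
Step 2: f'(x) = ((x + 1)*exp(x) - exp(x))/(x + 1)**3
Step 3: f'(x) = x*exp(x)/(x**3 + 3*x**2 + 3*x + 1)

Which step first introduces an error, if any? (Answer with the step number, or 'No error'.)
Step 2

Step 2 is incorrect due to a wrong exponent.
The step shows: ((x + 1)*exp(x) - exp(x))/(x + 1)**3
The correct value should be: ((x + 1)*exp(x) - exp(x))/(x + 1)**2

Explanation: The exponent -2 on x + 1 was incorrectly written as -3: the term ((x + 1)*exp(x) - exp(x))/(x + 1)**2 was incorrectly written as ((x + 1)*exp(x) - exp(x))/(x + 1)**3
The later steps are derived from this incorrect expression, so the error originates in Step 2.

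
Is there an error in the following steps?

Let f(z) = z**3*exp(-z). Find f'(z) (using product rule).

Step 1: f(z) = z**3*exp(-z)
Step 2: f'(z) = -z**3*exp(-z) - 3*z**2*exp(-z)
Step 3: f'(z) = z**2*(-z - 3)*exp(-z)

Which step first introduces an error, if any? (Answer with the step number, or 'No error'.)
Step 2

Step 2 is incorrect due to a sign flip.
The step shows: -z**3*exp(-z) - 3*z**2*exp(-z)
The correct value should be: -z**3*exp(-z) + 3*z**2*exp(-z)

Explanation: The sign of one term was flipped: the term 3*z**2*exp(-z) was incorrectly written as -3*z**2*exp(-z)
The later steps are derived from this incorrect expression, so the error originates in Step 2.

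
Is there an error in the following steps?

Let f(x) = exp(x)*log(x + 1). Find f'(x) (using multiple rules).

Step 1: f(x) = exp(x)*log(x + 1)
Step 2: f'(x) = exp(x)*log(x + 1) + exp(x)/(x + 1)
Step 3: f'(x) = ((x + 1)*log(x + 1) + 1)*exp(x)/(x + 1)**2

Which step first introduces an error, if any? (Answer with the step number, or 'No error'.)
Step 3

Step 3 is incorrect due to a wrong exponent.
The step shows: ((x + 1)*log(x + 1) + 1)*exp(x)/(x + 1)**2
The correct value should be: ((x + 1)*log(x + 1) + 1)*exp(x)/(x + 1)

Explanation: The exponent -1 on x + 1 was incorrectly written as -2: the term ((x + 1)*log(x + 1) + 1)*exp(x)/(x + 1) was incorrectly written as ((x + 1)*log(x + 1) + 1)*exp(x)/(x + 1)**2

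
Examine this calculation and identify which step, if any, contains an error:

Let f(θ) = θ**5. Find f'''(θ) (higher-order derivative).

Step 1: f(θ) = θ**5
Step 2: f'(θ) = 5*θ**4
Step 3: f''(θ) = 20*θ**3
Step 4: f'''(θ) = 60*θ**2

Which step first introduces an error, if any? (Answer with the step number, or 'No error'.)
No error

All steps in this derivation are correct.
The final answer f'''(θ) = 60*θ**2 is valid.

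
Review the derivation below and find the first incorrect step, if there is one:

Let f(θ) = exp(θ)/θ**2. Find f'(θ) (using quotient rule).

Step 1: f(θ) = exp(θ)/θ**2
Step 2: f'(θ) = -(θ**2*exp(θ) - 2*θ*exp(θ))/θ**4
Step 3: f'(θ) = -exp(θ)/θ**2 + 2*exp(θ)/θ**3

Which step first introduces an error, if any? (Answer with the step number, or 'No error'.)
Step 2

Step 2 is incorrect due to a sign flip.
The step shows: -(θ**2*exp(θ) - 2*θ*exp(θ))/θ**4
The correct value should be: (θ**2*exp(θ) - 2*θ*exp(θ))/θ**4

Explanation: The sign of the whole expression was flipped: the term (θ**2*exp(θ) - 2*θ*exp(θ))/θ**4 was incorrectly written as -(θ**2*exp(θ) - 2*θ*exp(θ))/θ**4
The later steps are derived from this incorrect expression, so the error originates in Step 2.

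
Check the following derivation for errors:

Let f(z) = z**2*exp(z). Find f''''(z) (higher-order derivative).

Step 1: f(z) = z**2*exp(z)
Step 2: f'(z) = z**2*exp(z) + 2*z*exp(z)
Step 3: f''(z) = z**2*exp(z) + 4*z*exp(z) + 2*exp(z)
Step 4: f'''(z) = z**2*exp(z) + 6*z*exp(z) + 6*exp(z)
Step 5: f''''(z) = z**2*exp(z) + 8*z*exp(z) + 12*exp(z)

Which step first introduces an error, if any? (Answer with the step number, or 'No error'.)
No error

All steps in this derivation are correct.
The final answer f''''(z) = z**2*exp(z) + 8*z*exp(z) + 12*exp(z) is valid.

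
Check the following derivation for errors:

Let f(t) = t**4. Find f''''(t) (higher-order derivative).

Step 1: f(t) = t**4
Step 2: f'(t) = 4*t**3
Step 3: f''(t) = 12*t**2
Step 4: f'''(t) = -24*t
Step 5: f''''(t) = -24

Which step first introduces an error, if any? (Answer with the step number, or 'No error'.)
Step 4

Step 4 is incorrect due to a sign flip.
The step shows: -24*t
The correct value should be: 24*t

Explanation: The sign of the whole expression was flipped: the term 24*t was incorrectly written as -24*t
The later steps are derived from this incorrect expression, so the error originates in Step 4.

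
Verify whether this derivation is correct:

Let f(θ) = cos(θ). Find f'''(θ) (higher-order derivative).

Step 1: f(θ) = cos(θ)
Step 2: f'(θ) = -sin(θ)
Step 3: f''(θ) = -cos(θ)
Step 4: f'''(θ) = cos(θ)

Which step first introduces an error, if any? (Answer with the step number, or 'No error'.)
Step 4

Step 4 is incorrect due to a wrong trig function.
The step shows: cos(θ)
The correct value should be: sin(θ)

Explanation: sin(θ) was incorrectly written as cos(θ): the term sin(θ) was incorrectly written as cos(θ)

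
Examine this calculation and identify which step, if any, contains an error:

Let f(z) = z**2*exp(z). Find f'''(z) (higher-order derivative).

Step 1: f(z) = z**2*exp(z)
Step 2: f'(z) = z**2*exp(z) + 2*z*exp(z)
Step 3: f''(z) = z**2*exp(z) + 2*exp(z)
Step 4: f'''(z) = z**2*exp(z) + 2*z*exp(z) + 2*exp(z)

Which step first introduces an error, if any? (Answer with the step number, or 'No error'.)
Step 3

Step 3 is incorrect due to a dropped term.
The step shows: z**2*exp(z) + 2*exp(z)
The correct value should be: z**2*exp(z) + 4*z*exp(z) + 2*exp(z)

Explanation: A term was dropped: the term 4*z*exp(z) was incorrectly omitted
The later steps are derived from this incorrect expression, so the error originates in Step 3.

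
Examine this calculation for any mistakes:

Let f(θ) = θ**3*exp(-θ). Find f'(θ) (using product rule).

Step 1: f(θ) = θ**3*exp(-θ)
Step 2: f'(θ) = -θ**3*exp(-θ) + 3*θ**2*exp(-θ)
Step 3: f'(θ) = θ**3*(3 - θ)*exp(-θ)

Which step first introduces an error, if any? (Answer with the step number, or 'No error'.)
Step 3

Step 3 is incorrect due to a wrong exponent.
The step shows: θ**3*(3 - θ)*exp(-θ)
The correct value should be: θ**2*(3 - θ)*exp(-θ)

Explanation: The exponent 2 on θ was incorrectly written as 3: the term θ**2*(3 - θ)*exp(-θ) was incorrectly written as θ**3*(3 - θ)*exp(-θ)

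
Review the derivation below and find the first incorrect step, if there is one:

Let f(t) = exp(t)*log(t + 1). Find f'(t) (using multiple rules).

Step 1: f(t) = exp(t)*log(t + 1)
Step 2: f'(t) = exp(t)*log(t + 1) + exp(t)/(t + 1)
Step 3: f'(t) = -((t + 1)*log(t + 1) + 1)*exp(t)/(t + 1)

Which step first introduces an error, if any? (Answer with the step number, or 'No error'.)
Step 3

Step 3 is incorrect due to a sign flip.
The step shows: -((t + 1)*log(t + 1) + 1)*exp(t)/(t + 1)
The correct value should be: ((t + 1)*log(t + 1) + 1)*exp(t)/(t + 1)

Explanation: The sign of the whole expression was flipped: the term ((t + 1)*log(t + 1) + 1)*exp(t)/(t + 1) was incorrectly written as -((t + 1)*log(t + 1) + 1)*exp(t)/(t + 1)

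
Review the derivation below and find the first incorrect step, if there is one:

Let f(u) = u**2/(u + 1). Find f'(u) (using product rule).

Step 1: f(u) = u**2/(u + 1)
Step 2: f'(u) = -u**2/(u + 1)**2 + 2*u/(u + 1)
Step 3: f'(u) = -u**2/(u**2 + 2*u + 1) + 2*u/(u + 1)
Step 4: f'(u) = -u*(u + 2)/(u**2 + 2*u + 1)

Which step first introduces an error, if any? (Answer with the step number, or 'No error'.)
Step 4

Step 4 is incorrect due to a sign flip.
The step shows: -u*(u + 2)/(u**2 + 2*u + 1)
The correct value should be: u*(u + 2)/(u**2 + 2*u + 1)

Explanation: The sign of the whole expression was flipped: the term u*(u + 2)/(u**2 + 2*u + 1) was incorrectly written as -u*(u + 2)/(u**2 + 2*u + 1)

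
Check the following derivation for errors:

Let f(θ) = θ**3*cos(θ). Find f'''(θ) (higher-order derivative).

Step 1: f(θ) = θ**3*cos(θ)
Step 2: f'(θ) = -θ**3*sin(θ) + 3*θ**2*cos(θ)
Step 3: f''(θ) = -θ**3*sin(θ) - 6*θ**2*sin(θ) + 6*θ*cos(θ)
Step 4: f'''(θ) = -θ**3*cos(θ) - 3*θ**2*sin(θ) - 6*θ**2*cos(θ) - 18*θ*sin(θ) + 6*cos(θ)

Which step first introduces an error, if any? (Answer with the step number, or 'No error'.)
Step 3

Step 3 is incorrect due to a wrong trig function.
The step shows: -θ**3*sin(θ) - 6*θ**2*sin(θ) + 6*θ*cos(θ)
The correct value should be: -θ**3*cos(θ) - 6*θ**2*sin(θ) + 6*θ*cos(θ)

Explanation: cos(θ) was incorrectly written as sin(θ): the term -θ**3*cos(θ) was incorrectly written as -θ**3*sin(θ)
The later steps are derived from this incorrect expression, so the error originates in Step 3.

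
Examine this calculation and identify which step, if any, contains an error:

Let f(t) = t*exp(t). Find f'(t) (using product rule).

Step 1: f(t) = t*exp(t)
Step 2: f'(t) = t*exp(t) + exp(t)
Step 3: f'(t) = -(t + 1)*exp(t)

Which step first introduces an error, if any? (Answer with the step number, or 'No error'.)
Step 3

Step 3 is incorrect due to a sign flip.
The step shows: -(t + 1)*exp(t)
The correct value should be: (t + 1)*exp(t)

Explanation: The sign of the whole expression was flipped: the term (t + 1)*exp(t) was incorrectly written as -(t + 1)*exp(t)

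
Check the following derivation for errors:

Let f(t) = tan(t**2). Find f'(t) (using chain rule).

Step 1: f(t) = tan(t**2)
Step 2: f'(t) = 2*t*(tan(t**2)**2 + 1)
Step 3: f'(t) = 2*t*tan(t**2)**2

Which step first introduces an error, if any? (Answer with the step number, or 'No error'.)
Step 3

Step 3 is incorrect due to a dropped term.
The step shows: 2*t*tan(t**2)**2
The correct value should be: 2*t*tan(t**2)**2 + 2*t

Explanation: A term was dropped: the term 2*t was incorrectly omitted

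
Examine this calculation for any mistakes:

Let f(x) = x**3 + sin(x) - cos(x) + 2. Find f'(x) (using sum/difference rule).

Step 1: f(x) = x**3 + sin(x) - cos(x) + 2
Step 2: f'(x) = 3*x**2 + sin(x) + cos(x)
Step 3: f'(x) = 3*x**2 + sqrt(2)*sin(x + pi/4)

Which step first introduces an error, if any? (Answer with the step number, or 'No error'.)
No error

All steps in this derivation are correct.
The final answer f'(x) = 3*x**2 + sqrt(2)*sin(x + pi/4) is valid.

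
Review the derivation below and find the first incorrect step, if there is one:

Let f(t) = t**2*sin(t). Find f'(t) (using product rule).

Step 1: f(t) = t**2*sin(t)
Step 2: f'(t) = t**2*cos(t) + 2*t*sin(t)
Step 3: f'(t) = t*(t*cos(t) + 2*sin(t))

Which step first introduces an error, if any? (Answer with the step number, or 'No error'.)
No error

All steps in this derivation are correct.
The final answer f'(t) = t*(t*cos(t) + 2*sin(t)) is valid.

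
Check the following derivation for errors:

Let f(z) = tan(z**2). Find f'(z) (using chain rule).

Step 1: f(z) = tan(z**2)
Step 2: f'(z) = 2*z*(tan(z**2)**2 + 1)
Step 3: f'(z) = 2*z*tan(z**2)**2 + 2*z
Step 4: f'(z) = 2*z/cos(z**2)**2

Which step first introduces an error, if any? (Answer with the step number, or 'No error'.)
No error

All steps in this derivation are correct.
The final answer f'(z) = 2*z/cos(z**2)**2 is valid.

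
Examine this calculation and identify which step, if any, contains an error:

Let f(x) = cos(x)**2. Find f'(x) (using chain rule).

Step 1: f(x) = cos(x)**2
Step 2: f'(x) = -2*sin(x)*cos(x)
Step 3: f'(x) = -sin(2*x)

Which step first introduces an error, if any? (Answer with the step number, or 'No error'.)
No error

All steps in this derivation are correct.
The final answer f'(x) = -sin(2*x) is valid.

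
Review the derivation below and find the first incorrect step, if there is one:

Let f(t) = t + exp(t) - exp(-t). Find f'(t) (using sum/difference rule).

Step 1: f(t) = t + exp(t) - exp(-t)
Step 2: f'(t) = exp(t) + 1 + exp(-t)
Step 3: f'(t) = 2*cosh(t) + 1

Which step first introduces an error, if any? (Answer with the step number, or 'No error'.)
No error

All steps in this derivation are correct.
The final answer f'(t) = 2*cosh(t) + 1 is valid.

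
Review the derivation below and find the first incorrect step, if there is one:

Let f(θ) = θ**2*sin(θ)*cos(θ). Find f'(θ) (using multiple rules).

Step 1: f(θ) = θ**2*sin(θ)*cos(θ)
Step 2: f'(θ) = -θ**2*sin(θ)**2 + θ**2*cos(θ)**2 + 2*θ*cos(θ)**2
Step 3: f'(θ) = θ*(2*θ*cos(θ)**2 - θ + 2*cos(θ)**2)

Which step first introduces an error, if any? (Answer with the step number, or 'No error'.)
Step 2

Step 2 is incorrect due to a wrong trig function.
The step shows: -θ**2*sin(θ)**2 + θ**2*cos(θ)**2 + 2*θ*cos(θ)**2
The correct value should be: -θ**2*sin(θ)**2 + θ**2*cos(θ)**2 + 2*θ*sin(θ)*cos(θ)

Explanation: sin(θ) was incorrectly written as cos(θ): the term 2*θ*sin(θ)*cos(θ) was incorrectly written as 2*θ*cos(θ)**2
The later steps are derived from this incorrect expression, so the error originates in Step 2.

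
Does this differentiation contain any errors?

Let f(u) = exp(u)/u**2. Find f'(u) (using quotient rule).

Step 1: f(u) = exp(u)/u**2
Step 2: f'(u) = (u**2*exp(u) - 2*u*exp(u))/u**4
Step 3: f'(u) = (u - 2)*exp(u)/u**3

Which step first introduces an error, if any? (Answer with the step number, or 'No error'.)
No error

All steps in this derivation are correct.
The final answer f'(u) = (u - 2)*exp(u)/u**3 is valid.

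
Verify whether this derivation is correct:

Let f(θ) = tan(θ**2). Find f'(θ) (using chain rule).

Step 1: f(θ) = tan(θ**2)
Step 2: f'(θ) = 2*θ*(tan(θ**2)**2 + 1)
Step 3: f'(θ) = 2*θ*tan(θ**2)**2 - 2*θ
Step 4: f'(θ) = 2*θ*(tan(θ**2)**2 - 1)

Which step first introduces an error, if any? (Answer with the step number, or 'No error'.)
Step 3

Step 3 is incorrect due to a sign flip.
The step shows: 2*θ*tan(θ**2)**2 - 2*θ
The correct value should be: 2*θ*tan(θ**2)**2 + 2*θ

Explanation: The sign of one term was flipped: the term 2*θ was incorrectly written as -2*θ
The later steps are derived from this incorrect expression, so the error originates in Step 3.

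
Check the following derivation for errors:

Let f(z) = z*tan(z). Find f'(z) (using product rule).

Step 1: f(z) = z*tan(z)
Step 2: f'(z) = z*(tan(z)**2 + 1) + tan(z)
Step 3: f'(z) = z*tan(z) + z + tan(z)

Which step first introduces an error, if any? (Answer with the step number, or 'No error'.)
Step 3

Step 3 is incorrect due to a wrong exponent.
The step shows: z*tan(z) + z + tan(z)
The correct value should be: z*tan(z)**2 + z + tan(z)

Explanation: The exponent 2 on tan(z) was incorrectly written as 1: the term z*tan(z)**2 was incorrectly written as z*tan(z)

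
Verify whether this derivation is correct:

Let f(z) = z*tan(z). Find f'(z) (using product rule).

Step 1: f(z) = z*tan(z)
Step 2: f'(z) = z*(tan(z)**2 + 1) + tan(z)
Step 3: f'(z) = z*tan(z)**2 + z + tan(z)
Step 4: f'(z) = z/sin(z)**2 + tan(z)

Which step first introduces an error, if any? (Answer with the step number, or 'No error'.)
Step 4

Step 4 is incorrect due to a wrong trig function.
The step shows: z/sin(z)**2 + tan(z)
The correct value should be: z/cos(z)**2 + tan(z)

Explanation: cos(z) was incorrectly written as sin(z): the term z/cos(z)**2 was incorrectly written as z/sin(z)**2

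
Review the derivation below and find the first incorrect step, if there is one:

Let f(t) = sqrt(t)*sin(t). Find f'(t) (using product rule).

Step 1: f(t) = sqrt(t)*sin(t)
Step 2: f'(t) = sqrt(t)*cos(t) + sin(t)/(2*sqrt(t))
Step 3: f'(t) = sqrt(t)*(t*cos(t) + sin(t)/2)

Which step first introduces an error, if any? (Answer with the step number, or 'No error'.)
Step 3

Step 3 is incorrect due to a wrong exponent.
The step shows: sqrt(t)*(t*cos(t) + sin(t)/2)
The correct value should be: (t*cos(t) + sin(t)/2)/sqrt(t)

Explanation: The exponent -1/2 on t was incorrectly written as 1/2: the term (t*cos(t) + sin(t)/2)/sqrt(t) was incorrectly written as sqrt(t)*(t*cos(t) + sin(t)/2)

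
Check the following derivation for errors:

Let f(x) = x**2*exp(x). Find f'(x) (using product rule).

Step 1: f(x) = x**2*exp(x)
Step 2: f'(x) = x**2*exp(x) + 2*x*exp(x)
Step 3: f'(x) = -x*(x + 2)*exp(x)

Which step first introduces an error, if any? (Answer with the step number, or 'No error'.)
Step 3

Step 3 is incorrect due to a sign flip.
The step shows: -x*(x + 2)*exp(x)
The correct value should be: x*(x + 2)*exp(x)

Explanation: The sign of the whole expression was flipped: the term x*(x + 2)*exp(x) was incorrectly written as -x*(x + 2)*exp(x)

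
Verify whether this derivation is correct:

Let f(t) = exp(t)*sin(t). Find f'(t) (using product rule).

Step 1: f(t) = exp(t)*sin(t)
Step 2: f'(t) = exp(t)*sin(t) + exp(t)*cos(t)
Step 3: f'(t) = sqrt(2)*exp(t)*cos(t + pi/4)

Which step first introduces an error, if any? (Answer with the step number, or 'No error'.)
Step 3

Step 3 is incorrect due to a wrong trig function.
The step shows: sqrt(2)*exp(t)*cos(t + pi/4)
The correct value should be: sqrt(2)*exp(t)*sin(t + pi/4)

Explanation: sin(t + pi/4) was incorrectly written as cos(t + pi/4): the term sqrt(2)*exp(t)*sin(t + pi/4) was incorrectly written as sqrt(2)*exp(t)*cos(t + pi/4)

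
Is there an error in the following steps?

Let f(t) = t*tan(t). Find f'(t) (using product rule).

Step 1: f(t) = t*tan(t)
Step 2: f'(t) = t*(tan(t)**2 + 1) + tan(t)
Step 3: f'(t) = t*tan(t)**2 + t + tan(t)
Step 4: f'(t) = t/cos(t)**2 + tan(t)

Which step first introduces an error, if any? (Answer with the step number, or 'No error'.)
No error

All steps in this derivation are correct.
The final answer f'(t) = t/cos(t)**2 + tan(t) is valid.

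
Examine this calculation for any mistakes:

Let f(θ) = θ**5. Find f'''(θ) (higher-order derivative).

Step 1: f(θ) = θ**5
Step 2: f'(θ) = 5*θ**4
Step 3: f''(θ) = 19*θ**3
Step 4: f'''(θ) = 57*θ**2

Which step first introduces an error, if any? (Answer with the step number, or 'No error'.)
Step 3

Step 3 is incorrect due to a wrong coefficient.
The step shows: 19*θ**3
The correct value should be: 20*θ**3

Explanation: The coefficient 20 was incorrectly written as 19: the term 20*θ**3 was incorrectly written as 19*θ**3
The later steps are derived from this incorrect expression, so the error originates in Step 3.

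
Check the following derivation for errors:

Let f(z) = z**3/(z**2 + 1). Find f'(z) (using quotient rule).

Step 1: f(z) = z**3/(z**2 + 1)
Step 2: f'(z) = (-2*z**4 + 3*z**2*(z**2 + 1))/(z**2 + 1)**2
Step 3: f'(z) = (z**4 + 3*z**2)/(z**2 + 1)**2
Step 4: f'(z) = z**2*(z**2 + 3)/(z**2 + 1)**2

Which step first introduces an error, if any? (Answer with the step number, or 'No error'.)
No error

All steps in this derivation are correct.
The final answer f'(z) = z**2*(z**2 + 3)/(z**2 + 1)**2 is valid.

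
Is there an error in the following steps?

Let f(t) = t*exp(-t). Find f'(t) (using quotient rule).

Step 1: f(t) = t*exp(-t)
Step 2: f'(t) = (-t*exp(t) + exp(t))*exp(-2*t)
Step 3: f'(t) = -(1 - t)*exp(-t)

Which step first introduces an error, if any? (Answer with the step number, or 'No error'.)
Step 3

Step 3 is incorrect due to a sign flip.
The step shows: -(1 - t)*exp(-t)
The correct value should be: (1 - t)*exp(-t)

Explanation: The sign of the whole expression was flipped: the term (1 - t)*exp(-t) was incorrectly written as -(1 - t)*exp(-t)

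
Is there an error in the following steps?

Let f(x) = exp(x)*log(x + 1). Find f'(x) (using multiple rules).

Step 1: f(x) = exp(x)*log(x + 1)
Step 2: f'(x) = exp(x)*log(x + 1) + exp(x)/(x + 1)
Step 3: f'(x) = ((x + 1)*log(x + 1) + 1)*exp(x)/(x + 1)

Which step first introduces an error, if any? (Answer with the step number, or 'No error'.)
No error

All steps in this derivation are correct.
The final answer f'(x) = ((x + 1)*log(x + 1) + 1)*exp(x)/(x + 1) is valid.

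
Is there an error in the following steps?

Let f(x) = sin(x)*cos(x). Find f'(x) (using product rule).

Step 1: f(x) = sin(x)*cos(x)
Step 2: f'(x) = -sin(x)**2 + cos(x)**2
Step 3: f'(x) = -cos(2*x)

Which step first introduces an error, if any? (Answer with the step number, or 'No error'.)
Step 3

Step 3 is incorrect due to a sign flip.
The step shows: -cos(2*x)
The correct value should be: cos(2*x)

Explanation: The sign of the whole expression was flipped: the term cos(2*x) was incorrectly written as -cos(2*x)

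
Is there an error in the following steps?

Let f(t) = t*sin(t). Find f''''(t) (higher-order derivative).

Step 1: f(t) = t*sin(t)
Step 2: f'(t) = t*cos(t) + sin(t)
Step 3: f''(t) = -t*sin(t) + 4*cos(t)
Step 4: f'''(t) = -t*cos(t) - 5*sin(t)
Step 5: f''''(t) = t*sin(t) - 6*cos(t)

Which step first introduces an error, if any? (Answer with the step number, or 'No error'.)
Step 3

Step 3 is incorrect due to a wrong coefficient.
The step shows: -t*sin(t) + 4*cos(t)
The correct value should be: -t*sin(t) + 2*cos(t)

Explanation: The coefficient 2 was incorrectly written as 4: the term 2*cos(t) was incorrectly written as 4*cos(t)
The later steps are derived from this incorrect expression, so the error originates in Step 3.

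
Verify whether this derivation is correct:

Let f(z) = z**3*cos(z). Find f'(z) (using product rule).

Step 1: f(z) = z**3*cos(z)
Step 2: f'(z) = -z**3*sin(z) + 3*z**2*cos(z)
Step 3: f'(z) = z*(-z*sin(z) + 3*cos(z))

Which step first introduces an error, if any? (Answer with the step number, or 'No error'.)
Step 3

Step 3 is incorrect due to a wrong exponent.
The step shows: z*(-z*sin(z) + 3*cos(z))
The correct value should be: z**2*(-z*sin(z) + 3*cos(z))

Explanation: The exponent 2 on z was incorrectly written as 1: the term z**2*(-z*sin(z) + 3*cos(z)) was incorrectly written as z*(-z*sin(z) + 3*cos(z))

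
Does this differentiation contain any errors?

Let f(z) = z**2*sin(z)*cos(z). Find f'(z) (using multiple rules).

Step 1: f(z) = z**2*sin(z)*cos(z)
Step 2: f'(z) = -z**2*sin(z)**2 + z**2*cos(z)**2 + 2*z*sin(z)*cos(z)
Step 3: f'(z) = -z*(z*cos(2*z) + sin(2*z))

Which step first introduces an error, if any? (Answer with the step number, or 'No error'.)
Step 3

Step 3 is incorrect due to a sign flip.
The step shows: -z*(z*cos(2*z) + sin(2*z))
The correct value should be: z*(z*cos(2*z) + sin(2*z))

Explanation: The sign of the whole expression was flipped: the term z*(z*cos(2*z) + sin(2*z)) was incorrectly written as -z*(z*cos(2*z) + sin(2*z))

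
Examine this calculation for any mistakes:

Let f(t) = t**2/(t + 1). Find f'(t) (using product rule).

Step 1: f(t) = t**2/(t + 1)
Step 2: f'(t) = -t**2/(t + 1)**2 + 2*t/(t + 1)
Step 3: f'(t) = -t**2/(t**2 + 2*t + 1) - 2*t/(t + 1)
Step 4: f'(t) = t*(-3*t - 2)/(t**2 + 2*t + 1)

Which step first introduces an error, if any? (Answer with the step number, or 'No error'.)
Step 3

Step 3 is incorrect due to a sign flip.
The step shows: -t**2/(t**2 + 2*t + 1) - 2*t/(t + 1)
The correct value should be: -t**2/(t**2 + 2*t + 1) + 2*t/(t + 1)

Explanation: The sign of one term was flipped: the term 2*t/(t + 1) was incorrectly written as -2*t/(t + 1)
The later steps are derived from this incorrect expression, so the error originates in Step 3.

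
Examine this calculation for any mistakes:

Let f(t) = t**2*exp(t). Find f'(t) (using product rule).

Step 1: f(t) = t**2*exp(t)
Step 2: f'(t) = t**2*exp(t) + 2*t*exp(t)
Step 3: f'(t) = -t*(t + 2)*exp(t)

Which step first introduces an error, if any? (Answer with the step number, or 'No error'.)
Step 3

Step 3 is incorrect due to a sign flip.
The step shows: -t*(t + 2)*exp(t)
The correct value should be: t*(t + 2)*exp(t)

Explanation: The sign of the whole expression was flipped: the term t*(t + 2)*exp(t) was incorrectly written as -t*(t + 2)*exp(t)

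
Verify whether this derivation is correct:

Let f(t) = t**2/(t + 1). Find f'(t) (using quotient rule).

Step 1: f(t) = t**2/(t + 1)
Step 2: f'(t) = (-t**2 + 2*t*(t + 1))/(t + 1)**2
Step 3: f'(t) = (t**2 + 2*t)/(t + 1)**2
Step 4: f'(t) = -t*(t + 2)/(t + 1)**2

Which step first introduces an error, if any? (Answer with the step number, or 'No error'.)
Step 4

Step 4 is incorrect due to a sign flip.
The step shows: -t*(t + 2)/(t + 1)**2
The correct value should be: t*(t + 2)/(t + 1)**2

Explanation: The sign of the whole expression was flipped: the term t*(t + 2)/(t + 1)**2 was incorrectly written as -t*(t + 2)/(t + 1)**2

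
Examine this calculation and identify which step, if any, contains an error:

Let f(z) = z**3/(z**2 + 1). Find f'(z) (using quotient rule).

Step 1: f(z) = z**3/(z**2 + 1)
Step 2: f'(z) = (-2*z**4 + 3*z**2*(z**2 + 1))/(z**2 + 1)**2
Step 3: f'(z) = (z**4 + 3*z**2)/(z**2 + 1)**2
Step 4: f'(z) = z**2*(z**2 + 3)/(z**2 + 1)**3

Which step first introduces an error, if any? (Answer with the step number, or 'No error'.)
Step 4

Step 4 is incorrect due to a wrong exponent.
The step shows: z**2*(z**2 + 3)/(z**2 + 1)**3
The correct value should be: z**2*(z**2 + 3)/(z**2 + 1)**2

Explanation: The exponent -2 on z**2 + 1 was incorrectly written as -3: the term z**2*(z**2 + 3)/(z**2 + 1)**2 was incorrectly written as z**2*(z**2 + 3)/(z**2 + 1)**3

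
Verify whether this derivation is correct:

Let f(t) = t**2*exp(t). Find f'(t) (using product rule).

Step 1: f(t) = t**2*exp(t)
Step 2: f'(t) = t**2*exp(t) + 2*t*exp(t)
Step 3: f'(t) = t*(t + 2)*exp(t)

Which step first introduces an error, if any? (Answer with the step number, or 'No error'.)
No error

All steps in this derivation are correct.
The final answer f'(t) = t*(t + 2)*exp(t) is valid.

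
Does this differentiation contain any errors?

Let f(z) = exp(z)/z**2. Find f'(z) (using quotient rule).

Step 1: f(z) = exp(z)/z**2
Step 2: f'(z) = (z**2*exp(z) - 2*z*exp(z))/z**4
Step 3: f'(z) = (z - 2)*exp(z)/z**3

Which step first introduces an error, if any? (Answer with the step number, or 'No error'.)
No error

All steps in this derivation are correct.
The final answer f'(z) = (z - 2)*exp(z)/z**3 is valid.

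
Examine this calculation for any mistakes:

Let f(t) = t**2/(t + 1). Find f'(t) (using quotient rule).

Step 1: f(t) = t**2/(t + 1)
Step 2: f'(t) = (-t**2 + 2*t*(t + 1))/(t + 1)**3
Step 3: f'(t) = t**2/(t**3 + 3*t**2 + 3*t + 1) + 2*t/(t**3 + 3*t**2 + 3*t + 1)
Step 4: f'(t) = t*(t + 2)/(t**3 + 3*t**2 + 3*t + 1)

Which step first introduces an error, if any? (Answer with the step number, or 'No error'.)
Step 2

Step 2 is incorrect due to a wrong exponent.
The step shows: (-t**2 + 2*t*(t + 1))/(t + 1)**3
The correct value should be: (-t**2 + 2*t*(t + 1))/(t + 1)**2

Explanation: The exponent -2 on t + 1 was incorrectly written as -3: the term (-t**2 + 2*t*(t + 1))/(t + 1)**2 was incorrectly written as (-t**2 + 2*t*(t + 1))/(t + 1)**3
The later steps are derived from this incorrect expression, so the error originates in Step 2.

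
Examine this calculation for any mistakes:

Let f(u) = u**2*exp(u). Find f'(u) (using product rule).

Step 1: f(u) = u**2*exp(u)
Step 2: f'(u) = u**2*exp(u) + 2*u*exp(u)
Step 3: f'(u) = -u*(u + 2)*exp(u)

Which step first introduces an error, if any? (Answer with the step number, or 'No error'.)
Step 3

Step 3 is incorrect due to a sign flip.
The step shows: -u*(u + 2)*exp(u)
The correct value should be: u*(u + 2)*exp(u)

Explanation: The sign of the whole expression was flipped: the term u*(u + 2)*exp(u) was incorrectly written as -u*(u + 2)*exp(u)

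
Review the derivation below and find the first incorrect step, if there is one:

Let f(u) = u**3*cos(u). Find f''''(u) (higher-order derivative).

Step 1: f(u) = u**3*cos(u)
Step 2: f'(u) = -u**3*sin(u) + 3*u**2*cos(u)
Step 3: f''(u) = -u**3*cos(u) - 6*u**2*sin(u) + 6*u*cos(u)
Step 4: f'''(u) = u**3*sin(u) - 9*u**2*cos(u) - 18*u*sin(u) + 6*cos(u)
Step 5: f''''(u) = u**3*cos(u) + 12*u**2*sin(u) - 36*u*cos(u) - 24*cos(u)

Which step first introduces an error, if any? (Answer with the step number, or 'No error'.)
Step 5

Step 5 is incorrect due to a wrong trig function.
The step shows: u**3*cos(u) + 12*u**2*sin(u) - 36*u*cos(u) - 24*cos(u)
The correct value should be: u**3*cos(u) + 12*u**2*sin(u) - 36*u*cos(u) - 24*sin(u)

Explanation: sin(u) was incorrectly written as cos(u): the term -24*sin(u) was incorrectly written as -24*cos(u)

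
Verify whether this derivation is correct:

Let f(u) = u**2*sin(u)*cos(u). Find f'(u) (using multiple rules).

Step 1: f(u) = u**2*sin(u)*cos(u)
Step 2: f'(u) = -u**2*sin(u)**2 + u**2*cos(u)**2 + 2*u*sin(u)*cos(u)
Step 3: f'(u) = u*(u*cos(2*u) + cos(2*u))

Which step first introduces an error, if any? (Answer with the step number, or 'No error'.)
Step 3

Step 3 is incorrect due to a wrong trig function.
The step shows: u*(u*cos(2*u) + cos(2*u))
The correct value should be: u*(u*cos(2*u) + sin(2*u))

Explanation: sin(2*u) was incorrectly written as cos(2*u): the term u*(u*cos(2*u) + sin(2*u)) was incorrectly written as u*(u*cos(2*u) + cos(2*u))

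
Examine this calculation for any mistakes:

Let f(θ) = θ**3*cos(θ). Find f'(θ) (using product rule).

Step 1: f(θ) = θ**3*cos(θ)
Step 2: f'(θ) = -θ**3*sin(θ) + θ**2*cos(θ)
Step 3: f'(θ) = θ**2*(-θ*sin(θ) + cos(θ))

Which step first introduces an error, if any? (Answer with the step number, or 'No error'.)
Step 2

Step 2 is incorrect due to a wrong coefficient.
The step shows: -θ**3*sin(θ) + θ**2*cos(θ)
The correct value should be: -θ**3*sin(θ) + 3*θ**2*cos(θ)

Explanation: The coefficient 3 was incorrectly written as 1: the term 3*θ**2*cos(θ) was incorrectly written as θ**2*cos(θ)
The later steps are derived from this incorrect expression, so the error originates in Step 2.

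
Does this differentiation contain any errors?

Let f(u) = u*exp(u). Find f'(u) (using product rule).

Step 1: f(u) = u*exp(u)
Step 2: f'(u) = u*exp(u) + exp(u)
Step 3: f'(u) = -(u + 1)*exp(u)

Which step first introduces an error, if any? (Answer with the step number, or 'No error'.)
Step 3

Step 3 is incorrect due to a sign flip.
The step shows: -(u + 1)*exp(u)
The correct value should be: (u + 1)*exp(u)

Explanation: The sign of the whole expression was flipped: the term (u + 1)*exp(u) was incorrectly written as -(u + 1)*exp(u)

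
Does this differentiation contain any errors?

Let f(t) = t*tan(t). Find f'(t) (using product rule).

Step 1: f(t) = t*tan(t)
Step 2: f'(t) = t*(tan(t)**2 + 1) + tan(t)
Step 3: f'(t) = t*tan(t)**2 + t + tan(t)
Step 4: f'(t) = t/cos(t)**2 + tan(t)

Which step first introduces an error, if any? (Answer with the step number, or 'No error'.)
No error

All steps in this derivation are correct.
The final answer f'(t) = t/cos(t)**2 + tan(t) is valid.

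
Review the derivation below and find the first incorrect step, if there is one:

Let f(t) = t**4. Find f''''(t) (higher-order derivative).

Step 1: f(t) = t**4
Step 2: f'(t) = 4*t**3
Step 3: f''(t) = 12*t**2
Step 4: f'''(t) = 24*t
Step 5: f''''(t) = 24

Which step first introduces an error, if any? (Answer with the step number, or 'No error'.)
No error

All steps in this derivation are correct.
The final answer f''''(t) = 24 is valid.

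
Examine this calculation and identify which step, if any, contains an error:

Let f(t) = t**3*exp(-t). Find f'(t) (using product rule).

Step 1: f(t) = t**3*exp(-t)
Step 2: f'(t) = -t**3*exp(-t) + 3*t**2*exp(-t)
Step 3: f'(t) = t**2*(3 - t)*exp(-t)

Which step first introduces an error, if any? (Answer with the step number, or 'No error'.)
No error

All steps in this derivation are correct.
The final answer f'(t) = t**2*(3 - t)*exp(-t) is valid.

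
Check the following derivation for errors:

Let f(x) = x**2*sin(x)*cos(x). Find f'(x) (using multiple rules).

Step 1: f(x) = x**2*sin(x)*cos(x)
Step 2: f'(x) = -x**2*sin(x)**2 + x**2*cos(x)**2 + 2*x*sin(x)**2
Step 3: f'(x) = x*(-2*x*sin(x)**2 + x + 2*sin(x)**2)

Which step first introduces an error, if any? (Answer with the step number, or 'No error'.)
Step 2

Step 2 is incorrect due to a wrong trig function.
The step shows: -x**2*sin(x)**2 + x**2*cos(x)**2 + 2*x*sin(x)**2
The correct value should be: -x**2*sin(x)**2 + x**2*cos(x)**2 + 2*x*sin(x)*cos(x)

Explanation: cos(x) was incorrectly written as sin(x): the term 2*x*sin(x)*cos(x) was incorrectly written as 2*x*sin(x)**2
The later steps are derived from this incorrect expression, so the error originates in Step 2.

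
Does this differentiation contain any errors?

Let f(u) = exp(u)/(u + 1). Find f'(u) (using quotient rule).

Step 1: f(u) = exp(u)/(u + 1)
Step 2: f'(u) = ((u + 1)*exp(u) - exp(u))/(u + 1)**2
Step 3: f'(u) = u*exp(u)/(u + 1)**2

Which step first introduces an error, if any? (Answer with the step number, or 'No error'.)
No error

All steps in this derivation are correct.
The final answer f'(u) = u*exp(u)/(u + 1)**2 is valid.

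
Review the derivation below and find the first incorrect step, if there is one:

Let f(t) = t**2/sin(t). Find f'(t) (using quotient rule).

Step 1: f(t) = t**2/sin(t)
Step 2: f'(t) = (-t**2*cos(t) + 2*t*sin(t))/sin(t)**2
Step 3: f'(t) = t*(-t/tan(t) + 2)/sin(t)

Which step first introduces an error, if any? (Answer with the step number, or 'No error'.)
No error

All steps in this derivation are correct.
The final answer f'(t) = t*(-t/tan(t) + 2)/sin(t) is valid.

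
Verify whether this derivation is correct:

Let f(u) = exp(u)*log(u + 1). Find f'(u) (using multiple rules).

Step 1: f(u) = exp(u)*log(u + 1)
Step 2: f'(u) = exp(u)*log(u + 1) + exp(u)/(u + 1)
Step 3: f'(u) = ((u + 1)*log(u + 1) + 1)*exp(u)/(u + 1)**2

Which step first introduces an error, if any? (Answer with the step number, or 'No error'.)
Step 3

Step 3 is incorrect due to a wrong exponent.
The step shows: ((u + 1)*log(u + 1) + 1)*exp(u)/(u + 1)**2
The correct value should be: ((u + 1)*log(u + 1) + 1)*exp(u)/(u + 1)

Explanation: The exponent -1 on u + 1 was incorrectly written as -2: the term ((u + 1)*log(u + 1) + 1)*exp(u)/(u + 1) was incorrectly written as ((u + 1)*log(u + 1) + 1)*exp(u)/(u + 1)**2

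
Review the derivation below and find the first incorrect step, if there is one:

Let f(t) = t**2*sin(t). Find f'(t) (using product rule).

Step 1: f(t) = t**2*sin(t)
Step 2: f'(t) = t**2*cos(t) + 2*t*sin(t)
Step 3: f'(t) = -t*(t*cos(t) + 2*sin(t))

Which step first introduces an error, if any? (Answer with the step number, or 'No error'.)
Step 3

Step 3 is incorrect due to a sign flip.
The step shows: -t*(t*cos(t) + 2*sin(t))
The correct value should be: t*(t*cos(t) + 2*sin(t))

Explanation: The sign of the whole expression was flipped: the term t*(t*cos(t) + 2*sin(t)) was incorrectly written as -t*(t*cos(t) + 2*sin(t))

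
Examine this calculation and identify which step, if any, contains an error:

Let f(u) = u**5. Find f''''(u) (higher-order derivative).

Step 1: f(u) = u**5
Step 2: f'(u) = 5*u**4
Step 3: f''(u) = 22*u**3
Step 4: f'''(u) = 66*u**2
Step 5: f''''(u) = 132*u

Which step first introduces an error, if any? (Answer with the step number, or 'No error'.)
Step 3

Step 3 is incorrect due to a wrong coefficient.
The step shows: 22*u**3
The correct value should be: 20*u**3

Explanation: The coefficient 20 was incorrectly written as 22: the term 20*u**3 was incorrectly written as 22*u**3
The later steps are derived from this incorrect expression, so the error originates in Step 3.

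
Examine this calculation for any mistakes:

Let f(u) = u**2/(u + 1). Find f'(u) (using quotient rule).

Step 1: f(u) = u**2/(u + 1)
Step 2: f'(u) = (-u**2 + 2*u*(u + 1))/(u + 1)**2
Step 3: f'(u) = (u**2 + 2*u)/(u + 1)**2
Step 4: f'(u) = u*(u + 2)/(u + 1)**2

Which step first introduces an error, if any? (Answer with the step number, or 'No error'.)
No error

All steps in this derivation are correct.
The final answer f'(u) = u*(u + 2)/(u + 1)**2 is valid.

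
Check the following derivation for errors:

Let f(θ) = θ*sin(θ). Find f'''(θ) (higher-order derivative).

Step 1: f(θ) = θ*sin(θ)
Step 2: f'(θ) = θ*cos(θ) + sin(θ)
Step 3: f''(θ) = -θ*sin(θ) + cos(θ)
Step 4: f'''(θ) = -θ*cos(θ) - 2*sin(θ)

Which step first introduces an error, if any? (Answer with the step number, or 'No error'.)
Step 3

Step 3 is incorrect due to a wrong coefficient.
The step shows: -θ*sin(θ) + cos(θ)
The correct value should be: -θ*sin(θ) + 2*cos(θ)

Explanation: The coefficient 2 was incorrectly written as 1: the term 2*cos(θ) was incorrectly written as cos(θ)
The later steps are derived from this incorrect expression, so the error originates in Step 3.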